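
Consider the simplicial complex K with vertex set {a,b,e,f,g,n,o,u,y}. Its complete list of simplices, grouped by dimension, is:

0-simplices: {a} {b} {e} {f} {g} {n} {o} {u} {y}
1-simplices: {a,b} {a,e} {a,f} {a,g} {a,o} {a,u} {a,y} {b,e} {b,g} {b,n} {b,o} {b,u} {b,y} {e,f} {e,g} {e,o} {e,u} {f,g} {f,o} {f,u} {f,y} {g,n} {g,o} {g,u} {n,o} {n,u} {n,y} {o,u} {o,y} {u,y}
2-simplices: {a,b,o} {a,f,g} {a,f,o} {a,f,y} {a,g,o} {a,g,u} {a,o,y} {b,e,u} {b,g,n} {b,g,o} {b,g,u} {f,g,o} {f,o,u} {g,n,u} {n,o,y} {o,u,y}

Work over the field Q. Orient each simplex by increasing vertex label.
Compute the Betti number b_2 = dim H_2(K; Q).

n_0=9 n_1=30 n_2=16  [Q]
∂1: piv[ab,ae,af,ag,ao,au,ay,bn] rk=8  ker:be,bg,bo,bu,by,ef,eg,eo,eu,fg,fo,fu,fy,gn,go,gu,no,nu,ny,ou,oy,uy
∂2: piv[abo,afg,afo,afy,ago,agu,aoy,beu,bgn,bgo,bgu,fou,gnu,noy,ouy] rk=15  ker:fgo
b_2=(16−15)−0=1

b_2=1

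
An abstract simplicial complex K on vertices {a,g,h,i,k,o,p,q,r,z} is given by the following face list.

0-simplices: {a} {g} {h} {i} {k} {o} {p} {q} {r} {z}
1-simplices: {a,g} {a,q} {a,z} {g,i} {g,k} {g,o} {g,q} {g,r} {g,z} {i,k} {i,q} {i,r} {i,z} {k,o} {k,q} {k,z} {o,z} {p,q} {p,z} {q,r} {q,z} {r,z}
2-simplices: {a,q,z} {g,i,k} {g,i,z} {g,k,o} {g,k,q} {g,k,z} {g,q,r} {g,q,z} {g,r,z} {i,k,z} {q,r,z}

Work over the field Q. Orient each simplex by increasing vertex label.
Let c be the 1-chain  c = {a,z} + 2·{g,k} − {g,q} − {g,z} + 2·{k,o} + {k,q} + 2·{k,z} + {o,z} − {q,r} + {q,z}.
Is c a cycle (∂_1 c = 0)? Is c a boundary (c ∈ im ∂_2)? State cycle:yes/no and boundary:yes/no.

n_0=10 n_1=22 n_2=11  [Q]
∂1: piv[ag,aq,az,gi,gk,go,gr,pq] rk=8  ker:gq,gz,ik,iq,ir,iz,ko,kq,kz,oz,pz,qr,qz,rz
∂2: piv[aqz,gik,giz,gko,gkq,gkz,gqr,gqz,grz] rk=9  ker:ikz,qrz
∂1c = −{a} − 3·{k} + {o} − {r} + 4·{z}

cycle:no boundary:no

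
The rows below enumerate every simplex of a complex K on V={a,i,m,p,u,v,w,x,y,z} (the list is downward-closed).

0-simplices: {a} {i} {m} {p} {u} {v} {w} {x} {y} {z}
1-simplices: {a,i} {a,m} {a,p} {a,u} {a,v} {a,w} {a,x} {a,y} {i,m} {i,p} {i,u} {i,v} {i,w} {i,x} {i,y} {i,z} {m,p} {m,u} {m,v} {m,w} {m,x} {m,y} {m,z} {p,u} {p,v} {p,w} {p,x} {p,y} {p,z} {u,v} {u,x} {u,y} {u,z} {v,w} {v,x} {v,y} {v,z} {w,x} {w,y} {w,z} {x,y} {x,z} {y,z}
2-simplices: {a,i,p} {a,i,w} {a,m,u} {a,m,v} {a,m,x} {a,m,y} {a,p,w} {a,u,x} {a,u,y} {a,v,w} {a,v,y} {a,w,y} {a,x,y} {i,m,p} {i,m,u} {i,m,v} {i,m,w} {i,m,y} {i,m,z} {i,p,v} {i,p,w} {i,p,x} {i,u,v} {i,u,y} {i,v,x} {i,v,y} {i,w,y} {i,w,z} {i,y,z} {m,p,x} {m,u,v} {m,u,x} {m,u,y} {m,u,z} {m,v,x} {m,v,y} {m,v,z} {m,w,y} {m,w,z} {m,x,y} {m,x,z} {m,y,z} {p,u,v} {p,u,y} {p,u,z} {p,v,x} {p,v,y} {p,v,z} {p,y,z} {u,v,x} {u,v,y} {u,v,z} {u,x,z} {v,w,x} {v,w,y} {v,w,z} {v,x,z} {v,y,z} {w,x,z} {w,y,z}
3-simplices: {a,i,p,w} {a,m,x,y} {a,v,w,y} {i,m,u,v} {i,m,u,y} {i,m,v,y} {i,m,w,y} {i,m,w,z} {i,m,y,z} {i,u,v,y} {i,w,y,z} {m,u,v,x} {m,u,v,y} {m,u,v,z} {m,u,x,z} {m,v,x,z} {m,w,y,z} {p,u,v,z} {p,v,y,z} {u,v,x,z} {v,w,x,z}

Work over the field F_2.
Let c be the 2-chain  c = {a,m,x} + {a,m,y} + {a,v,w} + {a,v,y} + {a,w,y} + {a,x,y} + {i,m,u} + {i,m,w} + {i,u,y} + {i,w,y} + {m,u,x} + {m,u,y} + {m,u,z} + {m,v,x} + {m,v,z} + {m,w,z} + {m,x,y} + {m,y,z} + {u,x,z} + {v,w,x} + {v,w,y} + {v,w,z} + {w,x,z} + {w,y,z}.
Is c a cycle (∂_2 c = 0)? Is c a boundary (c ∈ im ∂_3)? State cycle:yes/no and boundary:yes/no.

n_0=10 n_1=43 n_2=60 n_3=21  [Z2]
∂1: piv[ai,am,ap,au,av,aw,ax,ay,iz] rk=9  ker:im,ip,iu,iv,iw,ix,iy,mp,mu,mv,mw,mx,my,mz,pu,pv,pw,px,py,pz,uv,ux,uy,uz,vw,vx,vy,vz,wx,wy,wz,xy,xz,yz
∂2: piv[aip,aiw,amu,amv,amx,amy,apw,aux,auy,avw,avy,awy,axy,imp,imu,imv,imw,imy,imz,ipv,ipx,iuv,ivx,iwy,iwz,iyz,mpx,muz,mvz,mxz,puv,puy,puz,vwx] rk=34  ker:ipw,iuy,ivy,muv,mux,muy,mvx,mvy,mwy,mwz,mxy,myz,pvx,pvy,pvz,pyz,uvx,uvy,uvz,uxz,vwy,vwz,vxz,vyz,wxz,wyz
∂3: piv[aipw,amxy,avwy,imuv,imuy,imvy,imwy,imwz,imyz,iuvy,iwyz,muvx,muvz,muxz,mvxz,puvz,pvyz,vwxz] rk=18  ker:muvy,mwyz,uvxz
∂2c = 0
c vs im∂3: reduces to 0 ⇒ boundary

cycle:yes boundary:yes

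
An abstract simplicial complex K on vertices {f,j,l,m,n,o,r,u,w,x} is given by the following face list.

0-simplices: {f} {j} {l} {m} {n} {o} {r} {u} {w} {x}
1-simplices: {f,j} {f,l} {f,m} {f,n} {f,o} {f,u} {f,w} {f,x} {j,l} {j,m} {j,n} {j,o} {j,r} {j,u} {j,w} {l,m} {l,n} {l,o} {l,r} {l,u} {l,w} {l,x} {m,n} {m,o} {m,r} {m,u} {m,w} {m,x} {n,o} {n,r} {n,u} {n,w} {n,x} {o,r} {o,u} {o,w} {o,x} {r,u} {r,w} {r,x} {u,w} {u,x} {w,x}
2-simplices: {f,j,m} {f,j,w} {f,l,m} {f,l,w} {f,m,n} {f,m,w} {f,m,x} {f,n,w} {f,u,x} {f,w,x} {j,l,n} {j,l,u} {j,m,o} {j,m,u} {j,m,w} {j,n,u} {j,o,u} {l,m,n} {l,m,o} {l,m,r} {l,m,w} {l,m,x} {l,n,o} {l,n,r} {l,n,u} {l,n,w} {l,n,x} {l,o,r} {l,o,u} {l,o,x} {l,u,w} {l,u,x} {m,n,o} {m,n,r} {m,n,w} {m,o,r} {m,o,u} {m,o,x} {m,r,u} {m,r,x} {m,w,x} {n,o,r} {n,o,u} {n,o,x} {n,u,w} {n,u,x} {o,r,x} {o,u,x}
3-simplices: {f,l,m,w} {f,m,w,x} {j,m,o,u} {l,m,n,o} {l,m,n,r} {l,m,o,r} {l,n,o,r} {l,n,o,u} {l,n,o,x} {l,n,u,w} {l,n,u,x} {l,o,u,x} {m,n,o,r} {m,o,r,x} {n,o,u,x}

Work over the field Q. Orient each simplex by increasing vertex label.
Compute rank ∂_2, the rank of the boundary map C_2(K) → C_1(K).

rank∂_2=30

n_0=10 n_1=43 n_2=48 n_3=15  [Q]
∂1: piv[fj,fl,fm,fn,fo,fu,fw,fx,jr] rk=9  ker:jl,jm,jn,jo,ju,jw,lm,ln,lo,lr,lu,lw,lx,mn,mo,mr,mu,mw,mx,no,nr,nu,nw,nx,or,ou,ow,ox,ru,rw,rx,uw,ux,wx
∂2: piv[fjm,fjw,flm,flw,fmn,fmw,fmx,fnw,fux,fwx,jln,jlu,jmo,jmu,jnu,jou,lmn,lmo,lmr,lmx,lno,lnr,lnx,lor,lou,lox,luw,lux,mru,mrx] rk=30  ker:jmw,lmw,lnu,lnw,mno,mnr,mnw,mor,mou,mox,mwx,nor,nou,nox,nuw,nux,orx,oux
∂3: piv[flmw,fmwx,jmou,lmno,lmnr,lmor,lnor,lnou,lnox,lnuw,lnux,loux,morx] rk=13  ker:mnor,noux
rk∂_2=30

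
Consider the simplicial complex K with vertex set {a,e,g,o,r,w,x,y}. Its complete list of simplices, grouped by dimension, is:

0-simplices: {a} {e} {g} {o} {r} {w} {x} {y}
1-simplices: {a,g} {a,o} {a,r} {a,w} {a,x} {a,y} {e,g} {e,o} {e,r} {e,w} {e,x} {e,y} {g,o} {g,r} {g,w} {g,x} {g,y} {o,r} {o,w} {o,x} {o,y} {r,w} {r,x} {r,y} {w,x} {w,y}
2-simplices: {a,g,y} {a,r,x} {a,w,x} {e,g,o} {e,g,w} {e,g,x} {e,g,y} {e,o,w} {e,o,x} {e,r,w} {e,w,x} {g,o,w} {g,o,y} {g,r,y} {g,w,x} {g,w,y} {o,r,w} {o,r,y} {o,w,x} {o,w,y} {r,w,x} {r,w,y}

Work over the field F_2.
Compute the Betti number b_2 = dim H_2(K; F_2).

n_0=8 n_1=26 n_2=22  [Z2]
∂1: piv[ag,ao,ar,aw,ax,ay,eg] rk=7  ker:eo,er,ew,ex,ey,go,gr,gw,gx,gy,or,ow,ox,oy,rw,rx,ry,wx,wy
∂2: piv[agy,arx,awx,ego,egw,egx,egy,eow,eox,erw,ewx,goy,gry,gwy,orw,ory,rwx] rk=17  ker:gow,gwx,owx,owy,rwy
b_2=(22−17)−0=5

b_2=5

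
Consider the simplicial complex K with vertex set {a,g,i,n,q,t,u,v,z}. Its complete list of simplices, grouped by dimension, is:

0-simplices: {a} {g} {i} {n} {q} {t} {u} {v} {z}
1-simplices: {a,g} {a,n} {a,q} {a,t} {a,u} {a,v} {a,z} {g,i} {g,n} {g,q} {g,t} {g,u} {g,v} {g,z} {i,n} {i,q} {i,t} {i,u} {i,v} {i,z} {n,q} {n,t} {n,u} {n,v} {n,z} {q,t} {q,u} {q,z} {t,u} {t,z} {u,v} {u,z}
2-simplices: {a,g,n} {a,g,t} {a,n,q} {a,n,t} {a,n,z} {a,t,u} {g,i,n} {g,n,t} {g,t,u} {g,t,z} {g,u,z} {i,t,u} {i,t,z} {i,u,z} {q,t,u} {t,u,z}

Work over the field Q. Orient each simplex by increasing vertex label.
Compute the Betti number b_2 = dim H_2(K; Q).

n_0=9 n_1=32 n_2=16  [Q]
∂1: piv[ag,an,aq,at,au,av,az,gi] rk=8  ker:gn,gq,gt,gu,gv,gz,in,iq,it,iu,iv,iz,nq,nt,nu,nv,nz,qt,qu,qz,tu,tz,uv,uz
∂2: piv[agn,agt,anq,ant,anz,atu,gin,gtu,gtz,guz,itu,itz,qtu] rk=13  ker:gnt,iuz,tuz
b_2=(16−13)−0=3

b_2=3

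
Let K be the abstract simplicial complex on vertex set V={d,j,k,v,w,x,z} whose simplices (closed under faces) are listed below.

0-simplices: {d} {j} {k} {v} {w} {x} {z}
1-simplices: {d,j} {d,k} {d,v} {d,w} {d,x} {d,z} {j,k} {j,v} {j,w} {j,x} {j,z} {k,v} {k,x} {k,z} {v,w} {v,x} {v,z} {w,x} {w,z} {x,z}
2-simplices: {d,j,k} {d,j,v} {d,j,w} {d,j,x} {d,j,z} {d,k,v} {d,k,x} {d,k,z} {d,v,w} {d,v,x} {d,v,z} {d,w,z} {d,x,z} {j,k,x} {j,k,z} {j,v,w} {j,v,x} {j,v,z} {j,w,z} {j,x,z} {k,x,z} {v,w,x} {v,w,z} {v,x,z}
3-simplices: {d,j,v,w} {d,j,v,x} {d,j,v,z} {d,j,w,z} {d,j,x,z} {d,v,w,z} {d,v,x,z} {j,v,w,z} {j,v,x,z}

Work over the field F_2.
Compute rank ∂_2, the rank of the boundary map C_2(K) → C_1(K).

rank∂_2=14

n_0=7 n_1=20 n_2=24 n_3=9  [Z2]
∂1: piv[dj,dk,dv,dw,dx,dz] rk=6  ker:jk,jv,jw,jx,jz,kv,kx,kz,vw,vx,vz,wx,wz,xz
∂2: piv[djk,djv,djw,djx,djz,dkv,dkx,dkz,dvw,dvx,dvz,dwz,dxz,vwx] rk=14  ker:jkx,jkz,jvw,jvx,jvz,jwz,jxz,kxz,vwz,vxz
∂3: piv[djvw,djvx,djvz,djwz,djxz,dvwz,dvxz] rk=7  ker:jvwz,jvxz
rk∂_2=14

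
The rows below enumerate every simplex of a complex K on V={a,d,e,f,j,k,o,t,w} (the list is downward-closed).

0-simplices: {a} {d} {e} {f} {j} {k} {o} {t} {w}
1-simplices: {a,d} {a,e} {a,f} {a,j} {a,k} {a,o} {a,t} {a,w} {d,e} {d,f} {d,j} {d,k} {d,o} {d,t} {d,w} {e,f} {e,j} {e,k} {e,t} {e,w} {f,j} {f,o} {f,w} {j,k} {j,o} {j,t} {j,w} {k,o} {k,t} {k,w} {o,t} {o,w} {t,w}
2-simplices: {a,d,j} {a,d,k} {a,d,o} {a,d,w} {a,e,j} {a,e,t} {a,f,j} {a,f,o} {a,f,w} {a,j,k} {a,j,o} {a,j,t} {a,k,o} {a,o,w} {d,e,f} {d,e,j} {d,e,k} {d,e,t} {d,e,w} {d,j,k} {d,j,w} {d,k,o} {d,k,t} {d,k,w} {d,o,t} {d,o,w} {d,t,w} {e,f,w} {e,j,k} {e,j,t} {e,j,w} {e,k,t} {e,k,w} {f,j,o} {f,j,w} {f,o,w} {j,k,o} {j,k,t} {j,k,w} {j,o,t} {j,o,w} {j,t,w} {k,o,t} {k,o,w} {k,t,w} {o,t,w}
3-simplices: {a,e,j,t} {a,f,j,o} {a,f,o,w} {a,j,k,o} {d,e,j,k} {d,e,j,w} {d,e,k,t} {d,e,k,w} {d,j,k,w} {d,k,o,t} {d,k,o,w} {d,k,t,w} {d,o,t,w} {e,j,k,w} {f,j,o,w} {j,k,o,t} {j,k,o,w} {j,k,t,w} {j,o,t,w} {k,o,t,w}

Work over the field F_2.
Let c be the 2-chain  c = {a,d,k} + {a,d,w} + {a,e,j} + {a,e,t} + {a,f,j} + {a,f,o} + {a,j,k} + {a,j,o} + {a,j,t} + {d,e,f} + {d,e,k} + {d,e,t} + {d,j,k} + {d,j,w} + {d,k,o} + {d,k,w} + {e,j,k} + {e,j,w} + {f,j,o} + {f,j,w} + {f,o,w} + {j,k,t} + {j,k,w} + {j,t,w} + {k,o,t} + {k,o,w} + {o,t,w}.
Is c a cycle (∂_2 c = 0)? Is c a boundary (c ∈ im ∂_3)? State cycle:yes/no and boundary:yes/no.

cycle:no boundary:no

n_0=9 n_1=33 n_2=46 n_3=20  [Z2]
∂1: piv[ad,ae,af,aj,ak,ao,at,aw] rk=8  ker:de,df,dj,dk,do,dt,dw,ef,ej,ek,et,ew,fj,fo,fw,jk,jo,jt,jw,ko,kt,kw,ot,ow,tw
∂2: piv[adj,adk,ado,adw,aej,aet,afj,afo,afw,ajk,ajo,ajt,ako,aow,def,dej,dek,det,dew,djw,dkt,dkw,dot,dtw,efw] rk=25  ker:djk,dko,dow,ejk,ejt,ejw,ekt,ekw,fjo,fjw,fow,jko,jkt,jkw,jot,jow,jtw,kot,kow,ktw,otw
∂3: piv[aejt,afjo,afow,ajko,dejk,dejw,dekt,dekw,djkw,dkot,dkow,dktw,dotw,fjow,jkot,jkow,jktw] rk=17  ker:ejkw,jotw,kotw
∂2c = {a,j} + {a,w} + {d,e} + {d,f} + {d,k} + {d,o} + {d,t} + {d,w} + {e,f} + {e,j} + {e,w} + {f,j} + {f,o} + {j,k} + {j,t} + {j,w} + {k,o} + {k,w} + {o,w}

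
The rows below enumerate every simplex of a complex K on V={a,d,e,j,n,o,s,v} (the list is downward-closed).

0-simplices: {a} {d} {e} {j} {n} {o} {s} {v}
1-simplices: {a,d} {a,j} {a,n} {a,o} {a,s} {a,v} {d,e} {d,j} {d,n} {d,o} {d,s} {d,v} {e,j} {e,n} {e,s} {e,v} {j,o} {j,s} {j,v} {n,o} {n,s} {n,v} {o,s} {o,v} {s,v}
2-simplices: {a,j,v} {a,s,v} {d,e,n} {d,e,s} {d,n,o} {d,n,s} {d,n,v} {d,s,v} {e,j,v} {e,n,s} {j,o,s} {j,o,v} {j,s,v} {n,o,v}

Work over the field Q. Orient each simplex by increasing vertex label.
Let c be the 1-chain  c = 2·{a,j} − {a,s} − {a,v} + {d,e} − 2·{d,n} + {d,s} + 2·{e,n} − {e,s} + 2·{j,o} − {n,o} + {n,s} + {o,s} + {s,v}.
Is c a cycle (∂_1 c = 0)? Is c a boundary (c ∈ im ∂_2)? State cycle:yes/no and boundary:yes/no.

n_0=8 n_1=25 n_2=14  [Q]
∂1: piv[ad,aj,an,ao,as,av,de] rk=7  ker:dj,dn,do,ds,dv,ej,en,es,ev,jo,js,jv,no,ns,nv,os,ov,sv
∂2: piv[ajv,asv,den,des,dno,dns,dnv,dsv,ejv,jos,jov,jsv,nov] rk=13  ker:ens
∂1c = 0
c vs im∂2: reduces to 0 ⇒ boundary

cycle:yes boundary:yes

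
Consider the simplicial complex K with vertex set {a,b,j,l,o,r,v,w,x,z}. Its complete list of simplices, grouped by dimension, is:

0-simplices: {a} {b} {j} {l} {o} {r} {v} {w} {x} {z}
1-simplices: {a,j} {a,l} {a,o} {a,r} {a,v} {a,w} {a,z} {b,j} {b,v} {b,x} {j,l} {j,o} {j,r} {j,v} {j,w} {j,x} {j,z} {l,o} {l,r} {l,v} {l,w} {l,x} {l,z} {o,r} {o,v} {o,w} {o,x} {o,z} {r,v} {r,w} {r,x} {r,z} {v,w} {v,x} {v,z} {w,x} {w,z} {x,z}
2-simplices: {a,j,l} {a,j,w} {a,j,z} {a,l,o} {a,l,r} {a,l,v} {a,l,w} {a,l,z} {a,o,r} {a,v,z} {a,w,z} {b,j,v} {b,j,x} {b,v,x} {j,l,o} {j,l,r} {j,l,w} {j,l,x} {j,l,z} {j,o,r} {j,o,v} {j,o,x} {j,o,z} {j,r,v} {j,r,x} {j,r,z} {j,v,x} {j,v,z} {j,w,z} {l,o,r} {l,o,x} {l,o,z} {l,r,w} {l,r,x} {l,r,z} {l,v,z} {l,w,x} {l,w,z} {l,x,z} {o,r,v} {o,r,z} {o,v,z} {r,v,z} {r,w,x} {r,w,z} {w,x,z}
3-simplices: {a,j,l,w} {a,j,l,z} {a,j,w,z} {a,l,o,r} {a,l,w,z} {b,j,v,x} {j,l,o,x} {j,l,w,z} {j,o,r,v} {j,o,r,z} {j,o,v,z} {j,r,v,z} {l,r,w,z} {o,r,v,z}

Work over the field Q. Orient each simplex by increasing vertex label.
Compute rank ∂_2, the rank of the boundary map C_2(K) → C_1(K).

rank∂_2=27

n_0=10 n_1=38 n_2=46 n_3=14  [Q]
∂1: piv[aj,al,ao,ar,av,aw,az,bj,bx] rk=9  ker:bv,jl,jo,jr,jv,jw,jx,jz,lo,lr,lv,lw,lx,lz,or,ov,ow,ox,oz,rv,rw,rx,rz,vw,vx,vz,wx,wz,xz
∂2: piv[ajl,ajw,ajz,alo,alr,alv,alw,alz,aor,avz,awz,bjv,bjx,bvx,jlo,jlr,jlx,jov,jox,joz,jrv,jrx,jrz,jvz,lrw,lwx,lxz] rk=27  ker:jlw,jlz,jor,jvx,jwz,lor,lox,loz,lrx,lrz,lvz,lwz,orv,orz,ovz,rvz,rwx,rwz,wxz
∂3: piv[ajlw,ajlz,ajwz,alor,alwz,bjvx,jlox,jorv,jorz,jovz,jrvz,lrwz] rk=12  ker:jlwz,orvz
rk∂_2=27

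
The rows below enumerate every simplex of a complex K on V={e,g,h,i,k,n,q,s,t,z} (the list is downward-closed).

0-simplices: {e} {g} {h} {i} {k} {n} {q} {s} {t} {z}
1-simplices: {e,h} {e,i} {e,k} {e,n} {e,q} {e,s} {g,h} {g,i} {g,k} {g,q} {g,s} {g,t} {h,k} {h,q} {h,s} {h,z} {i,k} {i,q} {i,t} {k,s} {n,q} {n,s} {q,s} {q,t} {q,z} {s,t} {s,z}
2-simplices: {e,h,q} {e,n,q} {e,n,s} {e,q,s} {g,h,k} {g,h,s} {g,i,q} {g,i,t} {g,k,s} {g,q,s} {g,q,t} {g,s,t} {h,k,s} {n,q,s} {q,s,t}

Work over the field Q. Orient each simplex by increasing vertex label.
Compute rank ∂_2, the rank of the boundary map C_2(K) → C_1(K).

rank∂_2=12

n_0=10 n_1=27 n_2=15  [Q]
∂1: piv[eh,ei,ek,en,eq,es,gh,gt,hz] rk=9  ker:gi,gk,gq,gs,hk,hq,hs,ik,iq,it,ks,nq,ns,qs,qt,qz,st,sz
∂2: piv[ehq,enq,ens,eqs,ghk,ghs,giq,git,gks,gqs,gqt,gst] rk=12  ker:hks,nqs,qst
rk∂_2=12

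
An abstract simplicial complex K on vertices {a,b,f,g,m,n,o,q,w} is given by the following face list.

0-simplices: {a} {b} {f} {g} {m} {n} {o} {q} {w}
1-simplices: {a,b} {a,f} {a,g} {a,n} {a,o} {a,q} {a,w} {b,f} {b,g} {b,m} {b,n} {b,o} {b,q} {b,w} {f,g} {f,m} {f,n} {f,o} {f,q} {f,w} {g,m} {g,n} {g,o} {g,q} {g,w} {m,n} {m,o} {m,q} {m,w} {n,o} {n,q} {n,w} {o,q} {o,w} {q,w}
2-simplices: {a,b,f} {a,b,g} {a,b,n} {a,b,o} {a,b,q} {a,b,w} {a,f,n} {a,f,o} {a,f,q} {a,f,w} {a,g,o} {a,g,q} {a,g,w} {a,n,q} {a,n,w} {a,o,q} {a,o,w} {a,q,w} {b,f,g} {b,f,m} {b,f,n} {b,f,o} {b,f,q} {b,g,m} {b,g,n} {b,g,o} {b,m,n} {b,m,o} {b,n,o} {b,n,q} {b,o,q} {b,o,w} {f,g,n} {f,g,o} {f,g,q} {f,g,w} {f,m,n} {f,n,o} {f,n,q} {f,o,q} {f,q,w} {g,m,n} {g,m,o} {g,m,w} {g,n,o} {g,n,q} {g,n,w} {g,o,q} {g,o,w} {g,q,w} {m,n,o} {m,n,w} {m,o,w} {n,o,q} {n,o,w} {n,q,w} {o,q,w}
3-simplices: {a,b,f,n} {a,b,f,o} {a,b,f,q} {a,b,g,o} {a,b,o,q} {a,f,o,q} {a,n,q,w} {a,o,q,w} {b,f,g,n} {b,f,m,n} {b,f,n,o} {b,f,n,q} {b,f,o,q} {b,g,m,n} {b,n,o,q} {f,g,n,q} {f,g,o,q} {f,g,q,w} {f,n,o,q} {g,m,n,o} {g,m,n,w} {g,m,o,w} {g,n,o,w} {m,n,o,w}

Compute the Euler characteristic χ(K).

χ(K)=7

n_0=9 n_1=35 n_2=57 n_3=24
χ=+9−35+57−24=7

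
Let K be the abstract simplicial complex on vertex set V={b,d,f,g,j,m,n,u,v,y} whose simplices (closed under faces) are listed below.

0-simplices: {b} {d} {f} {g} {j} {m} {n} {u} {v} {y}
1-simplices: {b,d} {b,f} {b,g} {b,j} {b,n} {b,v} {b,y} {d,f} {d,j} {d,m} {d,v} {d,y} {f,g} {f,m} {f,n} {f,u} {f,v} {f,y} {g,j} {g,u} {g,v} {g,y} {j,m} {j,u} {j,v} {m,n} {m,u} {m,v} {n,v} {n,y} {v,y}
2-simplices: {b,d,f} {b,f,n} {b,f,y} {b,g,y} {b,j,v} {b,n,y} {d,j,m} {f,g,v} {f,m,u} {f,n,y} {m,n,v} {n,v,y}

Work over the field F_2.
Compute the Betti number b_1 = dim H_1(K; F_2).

b_1=11

n_0=10 n_1=31 n_2=12  [Z2]
∂1: piv[bd,bf,bg,bj,bn,bv,by,dm,fu] rk=9  ker:df,dj,dv,dy,fg,fm,fn,fv,fy,gj,gu,gv,gy,jm,ju,jv,mn,mu,mv,nv,ny,vy
∂2: piv[bdf,bfn,bfy,bgy,bjv,bny,djm,fgv,fmu,mnv,nvy] rk=11  ker:fny
b_1=(31−9)−11=11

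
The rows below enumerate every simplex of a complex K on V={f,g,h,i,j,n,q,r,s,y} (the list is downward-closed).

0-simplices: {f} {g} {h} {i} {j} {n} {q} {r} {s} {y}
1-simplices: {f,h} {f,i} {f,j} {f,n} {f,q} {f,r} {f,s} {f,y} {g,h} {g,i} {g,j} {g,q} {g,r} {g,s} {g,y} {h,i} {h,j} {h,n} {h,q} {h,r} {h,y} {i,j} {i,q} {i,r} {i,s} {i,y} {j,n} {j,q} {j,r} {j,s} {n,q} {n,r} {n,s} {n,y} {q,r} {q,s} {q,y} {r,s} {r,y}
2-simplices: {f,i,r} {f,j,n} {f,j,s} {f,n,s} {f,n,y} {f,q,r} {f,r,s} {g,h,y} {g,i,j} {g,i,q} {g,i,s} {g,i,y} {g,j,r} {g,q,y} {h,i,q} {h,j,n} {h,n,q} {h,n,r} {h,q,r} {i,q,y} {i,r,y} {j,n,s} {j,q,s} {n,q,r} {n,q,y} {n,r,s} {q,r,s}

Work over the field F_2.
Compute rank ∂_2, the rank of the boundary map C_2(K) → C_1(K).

n_0=10 n_1=39 n_2=27  [Z2]
∂1: piv[fh,fi,fj,fn,fq,fr,fs,fy,gh] rk=9  ker:gi,gj,gq,gr,gs,gy,hi,hj,hn,hq,hr,hy,ij,iq,ir,is,iy,jn,jq,jr,js,nq,nr,ns,ny,qr,qs,qy,rs,ry
∂2: piv[fir,fjn,fjs,fns,fny,fqr,frs,ghy,gij,giq,gis,giy,gjr,gqy,hiq,hjn,hnq,hnr,hqr,iry,jqs,nqy,nrs,qrs] rk=24  ker:iqy,jns,nqr
rk∂_2=24

rank∂_2=24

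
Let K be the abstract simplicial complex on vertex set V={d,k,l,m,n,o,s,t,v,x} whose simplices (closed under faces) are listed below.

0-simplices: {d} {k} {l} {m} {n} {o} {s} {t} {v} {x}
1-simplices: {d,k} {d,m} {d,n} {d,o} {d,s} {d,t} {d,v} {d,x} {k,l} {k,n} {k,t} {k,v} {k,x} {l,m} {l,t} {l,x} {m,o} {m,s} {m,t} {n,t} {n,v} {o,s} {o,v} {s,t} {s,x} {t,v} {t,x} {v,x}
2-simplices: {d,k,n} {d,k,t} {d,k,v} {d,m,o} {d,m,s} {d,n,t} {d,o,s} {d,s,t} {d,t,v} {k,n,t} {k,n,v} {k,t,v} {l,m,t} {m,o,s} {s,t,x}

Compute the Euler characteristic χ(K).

n_0=10 n_1=28 n_2=15
χ=+10−28+15=-3

χ(K)=-3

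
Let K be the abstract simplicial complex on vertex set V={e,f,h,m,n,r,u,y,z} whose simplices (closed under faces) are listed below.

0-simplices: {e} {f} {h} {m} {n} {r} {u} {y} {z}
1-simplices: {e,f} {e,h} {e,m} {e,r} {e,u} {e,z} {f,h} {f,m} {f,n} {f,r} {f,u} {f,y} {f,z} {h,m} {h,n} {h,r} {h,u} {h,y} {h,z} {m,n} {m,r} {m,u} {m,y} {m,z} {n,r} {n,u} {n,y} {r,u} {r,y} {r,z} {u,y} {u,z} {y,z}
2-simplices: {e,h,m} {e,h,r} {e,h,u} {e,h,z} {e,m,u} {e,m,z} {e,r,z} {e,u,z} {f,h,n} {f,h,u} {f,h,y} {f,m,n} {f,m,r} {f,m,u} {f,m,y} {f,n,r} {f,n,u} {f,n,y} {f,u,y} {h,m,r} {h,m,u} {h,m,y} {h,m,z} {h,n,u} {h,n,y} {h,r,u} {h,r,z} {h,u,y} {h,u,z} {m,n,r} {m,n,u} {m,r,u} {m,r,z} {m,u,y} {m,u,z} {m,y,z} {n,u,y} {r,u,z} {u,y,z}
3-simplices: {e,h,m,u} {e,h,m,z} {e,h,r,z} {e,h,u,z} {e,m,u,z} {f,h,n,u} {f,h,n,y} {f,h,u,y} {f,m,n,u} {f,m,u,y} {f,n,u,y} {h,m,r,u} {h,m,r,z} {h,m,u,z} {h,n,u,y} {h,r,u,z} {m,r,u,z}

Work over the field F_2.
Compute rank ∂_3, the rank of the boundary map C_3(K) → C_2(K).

rank∂_3=14

n_0=9 n_1=33 n_2=39 n_3=17  [Z2]
∂1: piv[ef,eh,em,er,eu,ez,fn,fy] rk=8  ker:fh,fm,fr,fu,fz,hm,hn,hr,hu,hy,hz,mn,mr,mu,my,mz,nr,nu,ny,ru,ry,rz,uy,uz,yz
∂2: piv[ehm,ehr,ehu,ehz,emu,emz,erz,euz,fhn,fhu,fhy,fmn,fmr,fmu,fmy,fnr,fnu,fny,fuy,hmr,hru,myz] rk=22  ker:hmu,hmy,hmz,hnu,hny,hrz,huy,huz,mnr,mnu,mru,mrz,muy,muz,nuy,ruz,uyz
∂3: piv[ehmu,ehmz,ehrz,ehuz,emuz,fhnu,fhny,fhuy,fmnu,fmuy,fnuy,hmru,hmrz,hruz] rk=14  ker:hmuz,hnuy,mruz
rk∂_3=14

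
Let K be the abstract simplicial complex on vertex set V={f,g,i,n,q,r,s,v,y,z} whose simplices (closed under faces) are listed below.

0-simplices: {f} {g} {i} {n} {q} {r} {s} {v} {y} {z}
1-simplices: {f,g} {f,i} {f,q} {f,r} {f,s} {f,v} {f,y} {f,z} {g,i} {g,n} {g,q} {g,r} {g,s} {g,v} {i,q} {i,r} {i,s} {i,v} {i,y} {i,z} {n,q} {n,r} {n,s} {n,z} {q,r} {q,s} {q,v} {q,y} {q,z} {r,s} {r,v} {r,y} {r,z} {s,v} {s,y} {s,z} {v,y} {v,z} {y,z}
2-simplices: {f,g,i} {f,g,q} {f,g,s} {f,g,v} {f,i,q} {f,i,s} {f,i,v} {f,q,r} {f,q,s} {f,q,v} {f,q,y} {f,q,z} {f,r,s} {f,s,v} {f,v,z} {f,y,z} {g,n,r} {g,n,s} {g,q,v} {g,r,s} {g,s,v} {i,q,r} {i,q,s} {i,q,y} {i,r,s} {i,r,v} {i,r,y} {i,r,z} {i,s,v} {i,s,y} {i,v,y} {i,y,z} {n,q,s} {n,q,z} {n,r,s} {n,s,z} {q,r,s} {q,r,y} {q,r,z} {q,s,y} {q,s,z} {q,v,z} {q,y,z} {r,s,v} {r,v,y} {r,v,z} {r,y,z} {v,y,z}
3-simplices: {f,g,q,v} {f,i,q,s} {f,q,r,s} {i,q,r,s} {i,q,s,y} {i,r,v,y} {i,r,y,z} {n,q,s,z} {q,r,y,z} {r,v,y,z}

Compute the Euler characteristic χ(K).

χ(K)=9

n_0=10 n_1=39 n_2=48 n_3=10
χ=+10−39+48−10=9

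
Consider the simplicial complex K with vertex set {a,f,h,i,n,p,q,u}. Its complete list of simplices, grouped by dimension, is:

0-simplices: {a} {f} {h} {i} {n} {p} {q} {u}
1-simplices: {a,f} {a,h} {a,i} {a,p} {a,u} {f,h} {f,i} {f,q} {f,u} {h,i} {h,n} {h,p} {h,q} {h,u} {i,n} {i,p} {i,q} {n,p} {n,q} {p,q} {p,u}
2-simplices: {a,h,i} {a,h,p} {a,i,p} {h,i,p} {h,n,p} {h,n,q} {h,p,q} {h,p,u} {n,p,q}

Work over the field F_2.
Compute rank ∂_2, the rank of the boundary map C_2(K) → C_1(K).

n_0=8 n_1=21 n_2=9  [Z2]
∂1: piv[af,ah,ai,ap,au,fq,hn] rk=7  ker:fh,fi,fu,hi,hp,hq,hu,in,ip,iq,np,nq,pq,pu
∂2: piv[ahi,ahp,aip,hnp,hnq,hpq,hpu] rk=7  ker:hip,npq
rk∂_2=7

rank∂_2=7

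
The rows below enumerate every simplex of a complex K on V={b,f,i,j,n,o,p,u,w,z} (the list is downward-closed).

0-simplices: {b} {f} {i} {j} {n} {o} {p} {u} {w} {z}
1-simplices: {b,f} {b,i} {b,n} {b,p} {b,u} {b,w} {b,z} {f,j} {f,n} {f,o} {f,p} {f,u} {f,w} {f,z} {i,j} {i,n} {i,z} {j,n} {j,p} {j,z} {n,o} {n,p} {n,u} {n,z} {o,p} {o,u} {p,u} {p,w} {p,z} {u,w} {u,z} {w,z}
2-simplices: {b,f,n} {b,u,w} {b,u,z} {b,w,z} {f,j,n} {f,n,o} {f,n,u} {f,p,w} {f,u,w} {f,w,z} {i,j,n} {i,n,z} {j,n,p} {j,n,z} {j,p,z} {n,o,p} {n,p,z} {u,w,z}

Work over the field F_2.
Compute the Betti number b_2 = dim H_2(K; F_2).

b_2=2

n_0=10 n_1=32 n_2=18  [Z2]
∂1: piv[bf,bi,bn,bp,bu,bw,bz,fj,fo] rk=9  ker:fn,fp,fu,fw,fz,ij,in,iz,jn,jp,jz,no,np,nu,nz,op,ou,pu,pw,pz,uw,uz,wz
∂2: piv[bfn,buw,buz,bwz,fjn,fno,fnu,fpw,fuw,fwz,ijn,inz,jnp,jnz,jpz,nop] rk=16  ker:npz,uwz
b_2=(18−16)−0=2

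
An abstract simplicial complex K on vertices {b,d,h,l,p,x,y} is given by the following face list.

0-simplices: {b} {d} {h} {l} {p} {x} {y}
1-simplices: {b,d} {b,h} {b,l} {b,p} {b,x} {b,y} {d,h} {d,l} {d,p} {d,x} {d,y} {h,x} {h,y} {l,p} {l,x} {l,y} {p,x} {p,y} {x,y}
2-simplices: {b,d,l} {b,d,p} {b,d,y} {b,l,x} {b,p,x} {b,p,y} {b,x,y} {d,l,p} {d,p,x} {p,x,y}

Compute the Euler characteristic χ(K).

χ(K)=-2

n_0=7 n_1=19 n_2=10
χ=+7−19+10=-2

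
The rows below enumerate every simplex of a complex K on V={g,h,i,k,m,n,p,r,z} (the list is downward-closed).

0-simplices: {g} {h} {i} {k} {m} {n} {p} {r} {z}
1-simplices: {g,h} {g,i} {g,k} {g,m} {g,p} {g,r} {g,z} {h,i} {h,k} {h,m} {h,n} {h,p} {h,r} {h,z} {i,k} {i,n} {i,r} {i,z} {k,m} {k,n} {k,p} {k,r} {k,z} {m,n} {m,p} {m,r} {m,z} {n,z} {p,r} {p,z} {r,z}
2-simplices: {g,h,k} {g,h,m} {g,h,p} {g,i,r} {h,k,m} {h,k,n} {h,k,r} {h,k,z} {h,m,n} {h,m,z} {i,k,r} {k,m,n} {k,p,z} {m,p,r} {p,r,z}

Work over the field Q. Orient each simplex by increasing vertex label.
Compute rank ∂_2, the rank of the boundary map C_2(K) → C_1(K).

rank∂_2=14

n_0=9 n_1=31 n_2=15  [Q]
∂1: piv[gh,gi,gk,gm,gp,gr,gz,hn] rk=8  ker:hi,hk,hm,hp,hr,hz,ik,in,ir,iz,km,kn,kp,kr,kz,mn,mp,mr,mz,nz,pr,pz,rz
∂2: piv[ghk,ghm,ghp,gir,hkm,hkn,hkr,hkz,hmn,hmz,ikr,kpz,mpr,prz] rk=14  ker:kmn
rk∂_2=14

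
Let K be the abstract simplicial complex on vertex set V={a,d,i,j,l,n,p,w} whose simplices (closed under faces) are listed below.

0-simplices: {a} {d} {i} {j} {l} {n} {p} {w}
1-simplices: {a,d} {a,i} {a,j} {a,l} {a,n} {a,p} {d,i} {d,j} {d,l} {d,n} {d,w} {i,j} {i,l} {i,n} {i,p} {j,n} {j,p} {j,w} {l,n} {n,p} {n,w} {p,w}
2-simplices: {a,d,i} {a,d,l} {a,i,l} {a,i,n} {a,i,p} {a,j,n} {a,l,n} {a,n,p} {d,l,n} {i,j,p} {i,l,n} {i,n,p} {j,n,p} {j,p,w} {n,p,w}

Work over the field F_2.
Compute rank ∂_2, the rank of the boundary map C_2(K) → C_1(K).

rank∂_2=13

n_0=8 n_1=22 n_2=15  [Z2]
∂1: piv[ad,ai,aj,al,an,ap,dw] rk=7  ker:di,dj,dl,dn,ij,il,in,ip,jn,jp,jw,ln,np,nw,pw
∂2: piv[adi,adl,ail,ain,aip,ajn,aln,anp,dln,ijp,jnp,jpw,npw] rk=13  ker:iln,inp
rk∂_2=13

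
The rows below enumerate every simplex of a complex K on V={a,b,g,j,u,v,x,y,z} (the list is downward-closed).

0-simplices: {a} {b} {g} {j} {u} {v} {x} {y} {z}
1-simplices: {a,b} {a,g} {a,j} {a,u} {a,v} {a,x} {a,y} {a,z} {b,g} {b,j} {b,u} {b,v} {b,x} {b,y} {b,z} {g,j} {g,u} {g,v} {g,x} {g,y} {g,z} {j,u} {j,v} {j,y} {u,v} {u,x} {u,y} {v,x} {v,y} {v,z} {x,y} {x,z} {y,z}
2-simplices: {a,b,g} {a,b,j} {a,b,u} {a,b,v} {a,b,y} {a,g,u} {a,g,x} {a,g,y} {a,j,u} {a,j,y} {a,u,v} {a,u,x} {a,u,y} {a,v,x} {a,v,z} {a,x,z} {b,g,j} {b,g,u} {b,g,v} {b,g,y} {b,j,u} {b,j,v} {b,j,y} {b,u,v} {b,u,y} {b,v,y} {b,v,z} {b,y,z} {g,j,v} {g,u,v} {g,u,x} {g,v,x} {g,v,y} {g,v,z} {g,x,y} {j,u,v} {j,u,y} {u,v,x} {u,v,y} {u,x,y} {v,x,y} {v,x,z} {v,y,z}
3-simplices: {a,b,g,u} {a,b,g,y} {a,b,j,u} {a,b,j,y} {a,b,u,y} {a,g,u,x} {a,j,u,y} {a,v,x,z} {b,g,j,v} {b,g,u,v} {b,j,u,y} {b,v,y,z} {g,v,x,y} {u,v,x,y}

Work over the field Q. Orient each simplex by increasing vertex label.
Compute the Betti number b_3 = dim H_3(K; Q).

n_0=9 n_1=33 n_2=43 n_3=14  [Q]
∂1: piv[ab,ag,aj,au,av,ax,ay,az] rk=8  ker:bg,bj,bu,bv,bx,by,bz,gj,gu,gv,gx,gy,gz,ju,jv,jy,uv,ux,uy,vx,vy,vz,xy,xz,yz
∂2: piv[abg,abj,abu,abv,aby,agu,agx,agy,aju,ajy,auv,aux,auy,avx,avz,axz,bgj,bgv,bjv,bvy,bvz,byz,gvz,gxy] rk=24  ker:bgu,bgy,bju,bjy,buv,buy,gjv,guv,gux,gvx,gvy,juv,juy,uvx,uvy,uxy,vxy,vxz,vyz
∂3: piv[abgu,abgy,abju,abjy,abuy,agux,ajuy,avxz,bgjv,bguv,bvyz,gvxy,uvxy] rk=13  ker:bjuy
b_3=(14−13)−0=1

b_3=1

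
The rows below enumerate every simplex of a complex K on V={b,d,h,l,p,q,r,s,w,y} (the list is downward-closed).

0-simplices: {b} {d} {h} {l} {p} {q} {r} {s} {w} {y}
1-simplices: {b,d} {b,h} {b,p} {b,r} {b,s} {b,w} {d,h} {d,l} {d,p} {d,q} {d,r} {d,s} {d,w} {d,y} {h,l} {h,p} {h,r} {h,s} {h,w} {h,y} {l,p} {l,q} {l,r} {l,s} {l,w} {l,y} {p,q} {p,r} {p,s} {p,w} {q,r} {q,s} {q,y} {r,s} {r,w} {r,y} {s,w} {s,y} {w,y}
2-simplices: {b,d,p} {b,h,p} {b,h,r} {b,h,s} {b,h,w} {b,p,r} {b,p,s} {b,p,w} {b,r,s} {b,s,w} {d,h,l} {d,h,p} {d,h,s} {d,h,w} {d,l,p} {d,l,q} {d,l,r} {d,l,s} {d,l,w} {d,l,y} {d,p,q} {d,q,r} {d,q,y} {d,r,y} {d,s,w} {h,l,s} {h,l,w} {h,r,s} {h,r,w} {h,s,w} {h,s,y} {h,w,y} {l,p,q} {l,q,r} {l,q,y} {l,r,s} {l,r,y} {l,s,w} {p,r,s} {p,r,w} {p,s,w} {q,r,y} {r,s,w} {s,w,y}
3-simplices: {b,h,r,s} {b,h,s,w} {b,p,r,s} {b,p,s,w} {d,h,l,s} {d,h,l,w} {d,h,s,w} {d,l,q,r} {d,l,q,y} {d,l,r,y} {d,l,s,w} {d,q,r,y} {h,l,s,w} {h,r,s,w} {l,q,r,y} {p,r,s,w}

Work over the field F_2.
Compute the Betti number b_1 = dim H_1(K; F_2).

n_0=10 n_1=39 n_2=44 n_3=16  [Z2]
∂1: piv[bd,bh,bp,br,bs,bw,dl,dq,dy] rk=9  ker:dh,dp,dr,ds,dw,hl,hp,hr,hs,hw,hy,lp,lq,lr,ls,lw,ly,pq,pr,ps,pw,qr,qs,qy,rs,rw,ry,sw,sy,wy
∂2: piv[bdp,bhp,bhr,bhs,bhw,bpr,bps,bpw,brs,bsw,dhl,dhp,dhs,dhw,dlp,dlq,dlr,dls,dlw,dly,dpq,dqr,dqy,dry,hrw,hsy,hwy,lrs] rk=28  ker:dsw,hls,hlw,hrs,hsw,lpq,lqr,lqy,lry,lsw,prs,prw,psw,qry,rsw,swy
∂3: piv[bhrs,bhsw,bprs,bpsw,dhls,dhlw,dhsw,dlqr,dlqy,dlry,dlsw,dqry,hrsw,prsw] rk=14  ker:hlsw,lqry
b_1=(39−9)−28=2

b_1=2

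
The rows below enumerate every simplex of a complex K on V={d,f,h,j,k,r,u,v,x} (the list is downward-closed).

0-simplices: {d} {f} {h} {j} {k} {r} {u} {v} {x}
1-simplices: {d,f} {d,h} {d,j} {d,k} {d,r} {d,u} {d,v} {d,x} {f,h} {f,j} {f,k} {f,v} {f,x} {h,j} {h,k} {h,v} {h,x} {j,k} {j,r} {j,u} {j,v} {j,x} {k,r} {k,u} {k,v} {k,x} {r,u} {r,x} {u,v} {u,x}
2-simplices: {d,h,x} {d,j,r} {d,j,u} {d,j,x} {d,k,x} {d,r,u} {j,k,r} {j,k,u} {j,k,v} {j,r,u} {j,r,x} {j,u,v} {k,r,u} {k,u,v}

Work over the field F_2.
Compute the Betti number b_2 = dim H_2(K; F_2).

b_2=3

n_0=9 n_1=30 n_2=14  [Z2]
∂1: piv[df,dh,dj,dk,dr,du,dv,dx] rk=8  ker:fh,fj,fk,fv,fx,hj,hk,hv,hx,jk,jr,ju,jv,jx,kr,ku,kv,kx,ru,rx,uv,ux
∂2: piv[dhx,djr,dju,djx,dkx,dru,jkr,jku,jkv,jrx,juv] rk=11  ker:jru,kru,kuv
b_2=(14−11)−0=3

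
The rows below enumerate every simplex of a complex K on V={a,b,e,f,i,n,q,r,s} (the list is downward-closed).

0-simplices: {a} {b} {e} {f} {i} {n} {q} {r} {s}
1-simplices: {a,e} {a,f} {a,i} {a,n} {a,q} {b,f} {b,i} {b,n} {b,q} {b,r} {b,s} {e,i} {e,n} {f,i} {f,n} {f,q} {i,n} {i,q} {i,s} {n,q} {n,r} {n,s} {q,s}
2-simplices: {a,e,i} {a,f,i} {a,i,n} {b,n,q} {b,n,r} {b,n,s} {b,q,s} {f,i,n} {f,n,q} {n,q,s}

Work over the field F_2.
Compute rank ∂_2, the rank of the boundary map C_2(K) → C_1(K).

n_0=9 n_1=23 n_2=10  [Z2]
∂1: piv[ae,af,ai,an,aq,bf,br,bs] rk=8  ker:bi,bn,bq,ei,en,fi,fn,fq,in,iq,is,nq,nr,ns,qs
∂2: piv[aei,afi,ain,bnq,bnr,bns,bqs,fin,fnq] rk=9  ker:nqs
rk∂_2=9

rank∂_2=9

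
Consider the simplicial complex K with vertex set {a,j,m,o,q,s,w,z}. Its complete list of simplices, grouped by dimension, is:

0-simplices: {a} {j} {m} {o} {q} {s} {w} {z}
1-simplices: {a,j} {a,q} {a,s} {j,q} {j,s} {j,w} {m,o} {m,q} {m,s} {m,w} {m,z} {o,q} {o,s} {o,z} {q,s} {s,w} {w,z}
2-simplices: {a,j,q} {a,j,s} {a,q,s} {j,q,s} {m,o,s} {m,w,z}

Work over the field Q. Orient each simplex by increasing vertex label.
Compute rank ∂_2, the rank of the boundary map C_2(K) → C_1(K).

n_0=8 n_1=17 n_2=6  [Q]
∂1: piv[aj,aq,as,jw,mo,mq,mz] rk=7  ker:jq,js,ms,mw,oq,os,oz,qs,sw,wz
∂2: piv[ajq,ajs,aqs,mos,mwz] rk=5  ker:jqs
rk∂_2=5

rank∂_2=5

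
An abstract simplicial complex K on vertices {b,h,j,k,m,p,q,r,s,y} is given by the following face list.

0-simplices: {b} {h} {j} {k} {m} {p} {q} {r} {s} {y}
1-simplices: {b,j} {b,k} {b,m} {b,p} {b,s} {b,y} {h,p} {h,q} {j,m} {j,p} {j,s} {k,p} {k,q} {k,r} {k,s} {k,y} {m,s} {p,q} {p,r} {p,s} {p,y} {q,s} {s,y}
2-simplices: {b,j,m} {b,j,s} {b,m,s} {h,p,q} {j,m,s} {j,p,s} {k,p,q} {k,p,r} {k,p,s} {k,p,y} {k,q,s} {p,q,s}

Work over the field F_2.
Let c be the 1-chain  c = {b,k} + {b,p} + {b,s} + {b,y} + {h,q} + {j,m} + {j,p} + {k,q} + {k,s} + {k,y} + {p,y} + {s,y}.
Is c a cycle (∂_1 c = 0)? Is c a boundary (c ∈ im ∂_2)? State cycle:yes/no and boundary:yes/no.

cycle:no boundary:no

n_0=10 n_1=23 n_2=12  [Z2]
∂1: piv[bj,bk,bm,bp,bs,by,hp,hq,kr] rk=9  ker:jm,jp,js,kp,kq,ks,ky,ms,pq,pr,ps,py,qs,sy
∂2: piv[bjm,bjs,bms,hpq,jps,kpq,kpr,kps,kpy,kqs] rk=10  ker:jms,pqs
∂1c = {h} + {m} + {p} + {s}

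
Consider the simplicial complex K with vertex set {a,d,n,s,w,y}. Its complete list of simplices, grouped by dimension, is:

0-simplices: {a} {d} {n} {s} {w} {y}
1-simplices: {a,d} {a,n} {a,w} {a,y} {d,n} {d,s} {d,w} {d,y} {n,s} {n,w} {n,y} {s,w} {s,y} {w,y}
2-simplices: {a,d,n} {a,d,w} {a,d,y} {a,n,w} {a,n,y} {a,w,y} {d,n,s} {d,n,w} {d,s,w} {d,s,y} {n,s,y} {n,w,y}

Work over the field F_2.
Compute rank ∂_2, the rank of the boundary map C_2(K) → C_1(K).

rank∂_2=9

n_0=6 n_1=14 n_2=12  [Z2]
∂1: piv[ad,an,aw,ay,ds] rk=5  ker:dn,dw,dy,ns,nw,ny,sw,sy,wy
∂2: piv[adn,adw,ady,anw,any,awy,dns,dsw,dsy] rk=9  ker:dnw,nsy,nwy
rk∂_2=9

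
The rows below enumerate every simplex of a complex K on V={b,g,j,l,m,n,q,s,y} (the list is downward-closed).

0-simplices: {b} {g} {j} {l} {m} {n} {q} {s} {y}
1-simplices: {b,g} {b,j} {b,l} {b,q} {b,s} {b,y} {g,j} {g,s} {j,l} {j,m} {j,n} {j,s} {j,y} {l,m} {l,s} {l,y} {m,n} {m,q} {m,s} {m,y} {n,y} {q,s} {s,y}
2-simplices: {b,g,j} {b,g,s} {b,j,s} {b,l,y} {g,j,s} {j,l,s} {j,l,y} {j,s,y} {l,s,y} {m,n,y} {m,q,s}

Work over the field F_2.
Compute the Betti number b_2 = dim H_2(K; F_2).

n_0=9 n_1=23 n_2=11  [Z2]
∂1: piv[bg,bj,bl,bq,bs,by,jm,jn] rk=8  ker:gj,gs,jl,js,jy,lm,ls,ly,mn,mq,ms,my,ny,qs,sy
∂2: piv[bgj,bgs,bjs,bly,jls,jly,jsy,mny,mqs] rk=9  ker:gjs,lsy
b_2=(11−9)−0=2

b_2=2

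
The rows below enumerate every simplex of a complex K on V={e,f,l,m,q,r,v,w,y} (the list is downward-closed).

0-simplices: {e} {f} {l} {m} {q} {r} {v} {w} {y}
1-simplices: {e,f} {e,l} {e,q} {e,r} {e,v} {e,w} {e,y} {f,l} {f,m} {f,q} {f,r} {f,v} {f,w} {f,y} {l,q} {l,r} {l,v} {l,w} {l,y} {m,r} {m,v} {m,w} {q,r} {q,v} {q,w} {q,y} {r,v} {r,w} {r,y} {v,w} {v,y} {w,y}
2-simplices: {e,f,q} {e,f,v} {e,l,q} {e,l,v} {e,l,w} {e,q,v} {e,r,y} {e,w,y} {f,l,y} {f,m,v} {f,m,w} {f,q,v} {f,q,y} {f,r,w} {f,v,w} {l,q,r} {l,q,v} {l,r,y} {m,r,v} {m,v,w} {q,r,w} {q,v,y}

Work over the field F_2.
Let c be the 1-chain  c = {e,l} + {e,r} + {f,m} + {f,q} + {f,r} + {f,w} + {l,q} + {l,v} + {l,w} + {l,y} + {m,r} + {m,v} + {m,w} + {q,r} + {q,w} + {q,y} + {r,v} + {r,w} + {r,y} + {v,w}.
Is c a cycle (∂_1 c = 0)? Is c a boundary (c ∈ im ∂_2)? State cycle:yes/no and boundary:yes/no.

cycle:no boundary:no

n_0=9 n_1=32 n_2=22  [Z2]
∂1: piv[ef,el,eq,er,ev,ew,ey,fm] rk=8  ker:fl,fq,fr,fv,fw,fy,lq,lr,lv,lw,ly,mr,mv,mw,qr,qv,qw,qy,rv,rw,ry,vw,vy,wy
∂2: piv[efq,efv,elq,elv,elw,eqv,ery,ewy,fly,fmv,fmw,fqy,frw,fvw,lqr,lry,mrv,qrw,qvy] rk=19  ker:fqv,lqv,mvw
∂1c = {l} + {q} + {r} + {y}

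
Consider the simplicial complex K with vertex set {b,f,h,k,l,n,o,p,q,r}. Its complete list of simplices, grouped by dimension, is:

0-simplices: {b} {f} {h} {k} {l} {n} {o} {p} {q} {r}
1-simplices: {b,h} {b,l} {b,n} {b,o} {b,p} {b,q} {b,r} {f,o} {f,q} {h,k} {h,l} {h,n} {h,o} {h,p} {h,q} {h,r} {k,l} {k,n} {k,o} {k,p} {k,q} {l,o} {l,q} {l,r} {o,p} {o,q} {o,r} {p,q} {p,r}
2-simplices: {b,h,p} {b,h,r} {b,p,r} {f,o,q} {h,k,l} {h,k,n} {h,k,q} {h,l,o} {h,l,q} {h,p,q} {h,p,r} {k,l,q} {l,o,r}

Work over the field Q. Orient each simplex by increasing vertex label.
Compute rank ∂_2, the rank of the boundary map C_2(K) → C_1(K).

rank∂_2=11

n_0=10 n_1=29 n_2=13  [Q]
∂1: piv[bh,bl,bn,bo,bp,bq,br,fo,hk] rk=9  ker:fq,hl,hn,ho,hp,hq,hr,kl,kn,ko,kp,kq,lo,lq,lr,op,oq,or,pq,pr
∂2: piv[bhp,bhr,bpr,foq,hkl,hkn,hkq,hlo,hlq,hpq,lor] rk=11  ker:hpr,klq
rk∂_2=11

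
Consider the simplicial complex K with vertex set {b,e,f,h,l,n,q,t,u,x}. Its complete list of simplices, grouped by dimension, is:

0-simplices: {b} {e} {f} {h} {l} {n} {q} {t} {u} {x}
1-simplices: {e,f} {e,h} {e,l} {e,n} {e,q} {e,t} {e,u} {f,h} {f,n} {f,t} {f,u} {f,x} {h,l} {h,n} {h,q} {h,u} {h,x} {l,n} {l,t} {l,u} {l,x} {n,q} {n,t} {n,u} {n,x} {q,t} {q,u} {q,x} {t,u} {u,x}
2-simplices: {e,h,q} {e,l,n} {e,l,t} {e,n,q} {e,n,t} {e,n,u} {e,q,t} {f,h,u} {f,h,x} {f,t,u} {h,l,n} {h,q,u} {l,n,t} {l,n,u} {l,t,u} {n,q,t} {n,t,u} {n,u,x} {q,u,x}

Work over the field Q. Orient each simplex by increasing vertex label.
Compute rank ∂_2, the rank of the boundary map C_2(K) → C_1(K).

n_0=10 n_1=30 n_2=19  [Q]
∂1: piv[ef,eh,el,en,eq,et,eu,fx] rk=8  ker:fh,fn,ft,fu,hl,hn,hq,hu,hx,ln,lt,lu,lx,nq,nt,nu,nx,qt,qu,qx,tu,ux
∂2: piv[ehq,eln,elt,enq,ent,enu,eqt,fhu,fhx,ftu,hln,hqu,lnu,ltu,nux,qux] rk=16  ker:lnt,nqt,ntu
rk∂_2=16

rank∂_2=16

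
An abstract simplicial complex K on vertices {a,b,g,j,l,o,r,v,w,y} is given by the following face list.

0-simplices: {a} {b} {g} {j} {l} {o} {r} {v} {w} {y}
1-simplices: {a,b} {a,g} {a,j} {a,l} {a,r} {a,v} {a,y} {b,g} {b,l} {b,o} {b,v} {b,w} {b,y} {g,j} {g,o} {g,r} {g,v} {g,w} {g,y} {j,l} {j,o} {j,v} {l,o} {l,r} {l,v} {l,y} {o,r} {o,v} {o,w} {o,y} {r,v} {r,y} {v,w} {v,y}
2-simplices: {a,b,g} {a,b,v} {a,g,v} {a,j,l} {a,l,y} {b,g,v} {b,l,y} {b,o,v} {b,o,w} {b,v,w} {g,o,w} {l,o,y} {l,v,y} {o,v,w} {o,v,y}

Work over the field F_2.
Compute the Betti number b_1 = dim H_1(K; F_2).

b_1=12

n_0=10 n_1=34 n_2=15  [Z2]
∂1: piv[ab,ag,aj,al,ar,av,ay,bo,bw] rk=9  ker:bg,bl,bv,by,gj,go,gr,gv,gw,gy,jl,jo,jv,lo,lr,lv,ly,or,ov,ow,oy,rv,ry,vw,vy
∂2: piv[abg,abv,agv,ajl,aly,bly,bov,bow,bvw,gow,loy,lvy,ovy] rk=13  ker:bgv,ovw
b_1=(34−9)−13=12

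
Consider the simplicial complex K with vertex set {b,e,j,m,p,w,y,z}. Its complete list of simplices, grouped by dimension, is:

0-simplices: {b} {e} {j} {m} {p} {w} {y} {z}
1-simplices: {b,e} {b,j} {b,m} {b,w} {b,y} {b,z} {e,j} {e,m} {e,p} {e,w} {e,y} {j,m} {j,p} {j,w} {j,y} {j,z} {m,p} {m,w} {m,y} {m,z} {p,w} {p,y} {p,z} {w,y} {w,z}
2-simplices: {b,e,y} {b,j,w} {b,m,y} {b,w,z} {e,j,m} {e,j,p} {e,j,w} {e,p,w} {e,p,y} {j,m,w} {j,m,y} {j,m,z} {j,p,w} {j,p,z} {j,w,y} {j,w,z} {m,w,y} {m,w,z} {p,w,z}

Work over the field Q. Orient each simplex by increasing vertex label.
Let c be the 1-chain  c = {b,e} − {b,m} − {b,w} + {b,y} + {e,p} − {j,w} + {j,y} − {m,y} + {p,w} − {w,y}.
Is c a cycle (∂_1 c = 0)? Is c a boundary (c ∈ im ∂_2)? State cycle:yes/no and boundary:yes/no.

cycle:yes boundary:no

n_0=8 n_1=25 n_2=19  [Q]
∂1: piv[be,bj,bm,bw,by,bz,ep] rk=7  ker:ej,em,ew,ey,jm,jp,jw,jy,jz,mp,mw,my,mz,pw,py,pz,wy,wz
∂2: piv[bey,bjw,bmy,bwz,ejm,ejp,ejw,epw,epy,jmw,jmy,jmz,jpz,jwy,jwz] rk=15  ker:jpw,mwy,mwz,pwz
∂1c = 0
c vs im∂2: residual ≠ 0 ⇒ not boundary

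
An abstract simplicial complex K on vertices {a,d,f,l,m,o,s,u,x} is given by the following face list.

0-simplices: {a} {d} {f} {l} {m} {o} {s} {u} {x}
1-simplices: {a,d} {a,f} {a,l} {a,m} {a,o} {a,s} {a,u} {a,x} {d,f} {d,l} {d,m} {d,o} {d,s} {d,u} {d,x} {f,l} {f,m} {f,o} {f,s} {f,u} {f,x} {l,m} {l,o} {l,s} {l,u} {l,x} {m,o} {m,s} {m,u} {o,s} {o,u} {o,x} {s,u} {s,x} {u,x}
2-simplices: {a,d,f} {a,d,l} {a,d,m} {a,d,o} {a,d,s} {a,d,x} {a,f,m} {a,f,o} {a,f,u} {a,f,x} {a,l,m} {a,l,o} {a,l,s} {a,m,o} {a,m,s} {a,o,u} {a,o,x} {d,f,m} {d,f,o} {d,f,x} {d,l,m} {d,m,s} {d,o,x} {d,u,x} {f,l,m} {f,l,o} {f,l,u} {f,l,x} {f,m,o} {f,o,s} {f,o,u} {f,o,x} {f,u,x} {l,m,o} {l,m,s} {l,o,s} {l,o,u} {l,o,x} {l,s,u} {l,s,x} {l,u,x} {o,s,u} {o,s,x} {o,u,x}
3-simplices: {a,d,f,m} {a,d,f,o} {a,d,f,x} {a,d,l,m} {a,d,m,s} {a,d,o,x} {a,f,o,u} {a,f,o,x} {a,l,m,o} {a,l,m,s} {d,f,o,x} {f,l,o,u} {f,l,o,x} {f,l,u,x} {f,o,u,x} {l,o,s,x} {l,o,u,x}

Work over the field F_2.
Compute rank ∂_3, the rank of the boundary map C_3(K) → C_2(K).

rank∂_3=15

n_0=9 n_1=35 n_2=44 n_3=17  [Z2]
∂1: piv[ad,af,al,am,ao,as,au,ax] rk=8  ker:df,dl,dm,do,ds,du,dx,fl,fm,fo,fs,fu,fx,lm,lo,ls,lu,lx,mo,ms,mu,os,ou,ox,su,sx,ux
∂2: piv[adf,adl,adm,ado,ads,adx,afm,afo,afu,afx,alm,alo,als,amo,ams,aou,aox,dux,flm,flu,flx,fos,fux,los,lsu,lsx] rk=26  ker:dfm,dfo,dfx,dlm,dms,dox,flo,fmo,fou,fox,lmo,lms,lou,lox,lux,osu,osx,oux
∂3: piv[adfm,adfo,adfx,adlm,adms,adox,afou,afox,almo,alms,flou,flox,flux,foux,losx] rk=15  ker:dfox,loux
rk∂_3=15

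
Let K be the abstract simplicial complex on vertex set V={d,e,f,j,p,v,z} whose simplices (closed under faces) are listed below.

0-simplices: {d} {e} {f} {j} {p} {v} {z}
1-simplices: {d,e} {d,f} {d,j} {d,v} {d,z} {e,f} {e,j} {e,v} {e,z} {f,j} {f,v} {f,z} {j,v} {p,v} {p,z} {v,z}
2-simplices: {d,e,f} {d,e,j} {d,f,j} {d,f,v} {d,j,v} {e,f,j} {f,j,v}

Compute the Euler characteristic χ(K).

n_0=7 n_1=16 n_2=7
χ=+7−16+7=-2

χ(K)=-2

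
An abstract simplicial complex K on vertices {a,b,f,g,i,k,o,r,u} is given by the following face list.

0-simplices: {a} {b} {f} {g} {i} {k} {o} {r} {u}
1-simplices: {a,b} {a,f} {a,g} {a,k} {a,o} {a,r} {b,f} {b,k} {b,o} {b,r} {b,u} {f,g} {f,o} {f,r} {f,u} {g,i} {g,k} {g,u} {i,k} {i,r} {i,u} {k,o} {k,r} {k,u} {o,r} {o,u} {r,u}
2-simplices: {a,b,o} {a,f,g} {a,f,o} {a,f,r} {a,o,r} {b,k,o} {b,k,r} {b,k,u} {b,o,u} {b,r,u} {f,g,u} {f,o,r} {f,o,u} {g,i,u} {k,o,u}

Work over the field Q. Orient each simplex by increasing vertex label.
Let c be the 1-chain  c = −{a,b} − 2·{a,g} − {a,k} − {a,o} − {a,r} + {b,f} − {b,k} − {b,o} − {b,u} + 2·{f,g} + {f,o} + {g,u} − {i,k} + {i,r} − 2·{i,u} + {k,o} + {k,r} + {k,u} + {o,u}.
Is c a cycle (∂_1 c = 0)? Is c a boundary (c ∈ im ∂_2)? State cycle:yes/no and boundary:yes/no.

cycle:no boundary:no

n_0=9 n_1=27 n_2=15  [Q]
∂1: piv[ab,af,ag,ak,ao,ar,bu,gi] rk=8  ker:bf,bk,bo,br,fg,fo,fr,fu,gk,gu,ik,ir,iu,ko,kr,ku,or,ou,ru
∂2: piv[abo,afg,afo,afr,aor,bko,bkr,bku,bou,bru,fgu,fou,giu] rk=13  ker:for,kou
∂1c = 6·{a} + {b} − 2·{f} − {g} + 2·{i} − 6·{k} − {o} + {r}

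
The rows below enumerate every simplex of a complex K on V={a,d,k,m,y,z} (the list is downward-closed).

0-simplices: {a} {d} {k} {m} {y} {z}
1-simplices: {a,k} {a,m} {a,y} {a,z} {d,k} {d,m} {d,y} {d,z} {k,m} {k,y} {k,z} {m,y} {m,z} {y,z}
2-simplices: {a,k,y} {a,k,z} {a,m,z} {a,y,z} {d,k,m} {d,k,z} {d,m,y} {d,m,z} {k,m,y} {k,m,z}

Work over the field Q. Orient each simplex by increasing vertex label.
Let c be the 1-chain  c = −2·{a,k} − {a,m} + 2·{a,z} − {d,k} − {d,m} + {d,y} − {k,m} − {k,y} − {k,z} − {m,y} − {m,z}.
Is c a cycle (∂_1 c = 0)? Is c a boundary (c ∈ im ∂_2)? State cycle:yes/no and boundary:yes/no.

cycle:no boundary:no

n_0=6 n_1=14 n_2=10  [Q]
∂1: piv[ak,am,ay,az,dk] rk=5  ker:dm,dy,dz,km,ky,kz,my,mz,yz
∂2: piv[aky,akz,amz,ayz,dkm,dkz,dmy,dmz,kmy] rk=9  ker:kmz
∂1c = {a} + {d} − {m} − {y}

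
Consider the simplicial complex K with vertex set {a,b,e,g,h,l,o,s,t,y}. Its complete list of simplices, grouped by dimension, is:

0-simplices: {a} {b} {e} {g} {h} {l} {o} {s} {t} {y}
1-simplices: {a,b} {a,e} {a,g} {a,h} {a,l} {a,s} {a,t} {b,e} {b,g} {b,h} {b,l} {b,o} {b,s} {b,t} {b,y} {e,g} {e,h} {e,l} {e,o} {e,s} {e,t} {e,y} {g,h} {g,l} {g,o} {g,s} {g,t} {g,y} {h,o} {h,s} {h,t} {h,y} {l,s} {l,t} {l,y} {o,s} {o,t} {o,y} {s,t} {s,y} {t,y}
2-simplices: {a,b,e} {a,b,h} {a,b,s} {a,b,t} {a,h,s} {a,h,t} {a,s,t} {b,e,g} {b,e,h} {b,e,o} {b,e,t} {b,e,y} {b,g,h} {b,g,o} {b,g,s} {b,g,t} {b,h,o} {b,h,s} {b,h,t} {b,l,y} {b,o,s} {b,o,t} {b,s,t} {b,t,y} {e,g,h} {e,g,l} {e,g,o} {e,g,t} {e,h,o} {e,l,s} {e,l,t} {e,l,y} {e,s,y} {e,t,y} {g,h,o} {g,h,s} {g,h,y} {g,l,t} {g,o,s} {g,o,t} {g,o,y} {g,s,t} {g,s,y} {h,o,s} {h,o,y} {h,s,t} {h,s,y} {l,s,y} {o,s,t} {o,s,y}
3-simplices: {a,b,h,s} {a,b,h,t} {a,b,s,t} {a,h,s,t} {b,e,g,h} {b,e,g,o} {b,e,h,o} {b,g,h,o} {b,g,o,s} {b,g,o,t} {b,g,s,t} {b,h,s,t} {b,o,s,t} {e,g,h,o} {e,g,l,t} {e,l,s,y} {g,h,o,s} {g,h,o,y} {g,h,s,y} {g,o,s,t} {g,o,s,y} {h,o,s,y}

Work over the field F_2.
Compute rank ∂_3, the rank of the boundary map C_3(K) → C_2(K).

rank∂_3=18

n_0=10 n_1=41 n_2=50 n_3=22  [Z2]
∂1: piv[ab,ae,ag,ah,al,as,at,bo,by] rk=9  ker:be,bg,bh,bl,bs,bt,eg,eh,el,eo,es,et,ey,gh,gl,go,gs,gt,gy,ho,hs,ht,hy,ls,lt,ly,os,ot,oy,st,sy,ty
∂2: piv[abe,abh,abs,abt,ahs,aht,ast,beg,beh,beo,bet,bey,bgh,bgo,bgs,bgt,bho,bly,bos,bot,bty,egl,els,elt,ely,esy,ghy,goy,gsy] rk=29  ker:bhs,bht,bst,egh,ego,egt,eho,ety,gho,ghs,glt,gos,got,gst,hos,hoy,hst,hsy,lsy,ost,osy
∂3: piv[abhs,abht,abst,ahst,begh,bego,beho,bgho,bgos,bgot,bgst,bost,eglt,elsy,ghos,ghoy,ghsy,gosy] rk=18  ker:bhst,egho,gost,hosy
rk∂_3=18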